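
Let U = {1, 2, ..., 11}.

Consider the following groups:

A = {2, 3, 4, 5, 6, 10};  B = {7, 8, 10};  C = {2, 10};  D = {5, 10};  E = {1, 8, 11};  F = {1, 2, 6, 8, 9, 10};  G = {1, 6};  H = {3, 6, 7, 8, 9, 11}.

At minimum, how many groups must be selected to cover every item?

A, G, and H cover everything between them: the union {1, 2, 3, 4, 5, 6, 7, 8, 9, 10, 11} is all of U.
Only A contains 4, so A is forced; the remaining 5 items need at least 2 more groups (each remaining group adds at most 4) — so at least 3 groups are needed, and 3 is optimal.

3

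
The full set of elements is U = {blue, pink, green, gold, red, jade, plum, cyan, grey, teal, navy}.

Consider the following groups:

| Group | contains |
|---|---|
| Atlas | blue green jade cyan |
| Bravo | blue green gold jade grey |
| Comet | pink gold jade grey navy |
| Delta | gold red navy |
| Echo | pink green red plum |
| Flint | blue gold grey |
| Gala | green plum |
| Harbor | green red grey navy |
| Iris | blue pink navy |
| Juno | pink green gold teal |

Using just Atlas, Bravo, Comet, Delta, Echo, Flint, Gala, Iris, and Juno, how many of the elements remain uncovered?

Union of Atlas, Bravo, Comet, Delta, Echo, Flint, Gala, Iris, Juno = {blue, pink, green, gold, red, jade, plum, cyan, grey, teal, navy} — that's every element, so 0 are uncovered.

0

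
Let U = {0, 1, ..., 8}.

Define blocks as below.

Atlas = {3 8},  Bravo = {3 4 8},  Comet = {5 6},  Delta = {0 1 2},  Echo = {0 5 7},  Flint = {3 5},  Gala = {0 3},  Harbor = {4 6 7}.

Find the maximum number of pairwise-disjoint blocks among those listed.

Atlas, Comet, Delta are pairwise disjoint (Atlas={3,8}; Comet={5,6}; Delta={0,1,2}).
Every remaining block overlaps one of these, and no 4 of the listed blocks are pairwise disjoint, so 3 is the maximum.

3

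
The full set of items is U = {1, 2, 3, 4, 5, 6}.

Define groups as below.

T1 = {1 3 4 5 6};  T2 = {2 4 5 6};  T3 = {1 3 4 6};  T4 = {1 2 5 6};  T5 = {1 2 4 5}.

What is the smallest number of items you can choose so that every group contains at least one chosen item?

2

H = {2, 4} meets every group (each contains at least one member of H), and |H| = 2.
No single item lies in every group, so at least 2 are needed and 2 is optimal.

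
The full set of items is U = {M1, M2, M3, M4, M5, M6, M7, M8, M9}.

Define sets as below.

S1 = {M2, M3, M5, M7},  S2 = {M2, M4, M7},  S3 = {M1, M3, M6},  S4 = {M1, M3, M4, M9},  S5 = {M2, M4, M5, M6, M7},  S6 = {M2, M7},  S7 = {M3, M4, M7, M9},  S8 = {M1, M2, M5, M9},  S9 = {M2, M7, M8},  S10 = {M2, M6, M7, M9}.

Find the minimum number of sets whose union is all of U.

S4 and S5 and S9 together: S4 ∪ S5 ∪ S9 = {M1, M2, M3, M4, M5, M6, M7, M8, M9} — every item is covered.
Only S9 contains M8, so S9 is forced; the remaining 6 items need at least 2 more sets (each remaining set adds at most 4) — so at least 3 sets are needed, and 3 is optimal.

3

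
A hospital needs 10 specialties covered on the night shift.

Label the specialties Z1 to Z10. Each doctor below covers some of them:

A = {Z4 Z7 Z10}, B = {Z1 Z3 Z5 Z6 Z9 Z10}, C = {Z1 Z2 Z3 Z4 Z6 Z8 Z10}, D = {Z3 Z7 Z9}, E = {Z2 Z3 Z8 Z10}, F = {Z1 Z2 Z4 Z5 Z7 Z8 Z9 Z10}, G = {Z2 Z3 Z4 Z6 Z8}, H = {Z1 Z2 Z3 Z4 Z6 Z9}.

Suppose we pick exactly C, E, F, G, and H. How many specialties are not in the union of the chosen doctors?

0

Union of C, E, F, G, H = {Z1, Z2, Z3, Z4, Z5, Z6, Z7, Z8, Z9, Z10} — that's every specialty, so 0 are uncovered.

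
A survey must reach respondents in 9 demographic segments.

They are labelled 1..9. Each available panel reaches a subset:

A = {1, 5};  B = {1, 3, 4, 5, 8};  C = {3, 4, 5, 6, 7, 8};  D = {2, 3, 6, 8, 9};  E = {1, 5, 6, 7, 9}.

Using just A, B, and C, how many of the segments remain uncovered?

2

Union of A, B, C = {1, 3, 4, 5, 6, 7, 8}.
Not covered: 2, 9 — 2 segments.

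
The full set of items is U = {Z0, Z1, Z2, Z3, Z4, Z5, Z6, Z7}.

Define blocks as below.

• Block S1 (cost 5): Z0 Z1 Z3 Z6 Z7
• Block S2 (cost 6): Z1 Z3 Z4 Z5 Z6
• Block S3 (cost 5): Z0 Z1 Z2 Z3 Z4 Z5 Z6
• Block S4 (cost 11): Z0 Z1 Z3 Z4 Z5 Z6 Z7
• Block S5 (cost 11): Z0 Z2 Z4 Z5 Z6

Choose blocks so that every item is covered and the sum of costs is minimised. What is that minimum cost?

S1, S3 together cover every item (S1 ∪ S3 = {Z0, Z1, Z2, Z3, Z4, Z5, Z6, Z7}); total cost 5 + 5 = 10.
No covering selection has total cost below 10.

10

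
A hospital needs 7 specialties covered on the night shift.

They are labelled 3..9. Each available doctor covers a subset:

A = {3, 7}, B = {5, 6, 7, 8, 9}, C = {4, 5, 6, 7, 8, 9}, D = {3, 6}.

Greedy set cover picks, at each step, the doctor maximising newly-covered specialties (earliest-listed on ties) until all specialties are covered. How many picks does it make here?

Greedy: pick C (covers 6 new) → pick A (covers 1 new). Total picks: 2.

2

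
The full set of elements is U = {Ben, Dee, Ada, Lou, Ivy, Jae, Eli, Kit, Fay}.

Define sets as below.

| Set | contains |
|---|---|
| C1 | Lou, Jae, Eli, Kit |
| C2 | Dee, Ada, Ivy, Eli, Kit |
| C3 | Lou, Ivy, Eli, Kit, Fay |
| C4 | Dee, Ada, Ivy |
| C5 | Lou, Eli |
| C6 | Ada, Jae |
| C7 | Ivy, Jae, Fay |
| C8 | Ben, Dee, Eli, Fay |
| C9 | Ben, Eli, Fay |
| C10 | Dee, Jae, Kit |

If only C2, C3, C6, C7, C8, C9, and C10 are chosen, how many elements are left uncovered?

0

Union of C2, C3, C6, C7, C8, C9, C10 = {Ben, Dee, Ada, Lou, Ivy, Jae, Eli, Kit, Fay} — that's every element, so 0 are uncovered.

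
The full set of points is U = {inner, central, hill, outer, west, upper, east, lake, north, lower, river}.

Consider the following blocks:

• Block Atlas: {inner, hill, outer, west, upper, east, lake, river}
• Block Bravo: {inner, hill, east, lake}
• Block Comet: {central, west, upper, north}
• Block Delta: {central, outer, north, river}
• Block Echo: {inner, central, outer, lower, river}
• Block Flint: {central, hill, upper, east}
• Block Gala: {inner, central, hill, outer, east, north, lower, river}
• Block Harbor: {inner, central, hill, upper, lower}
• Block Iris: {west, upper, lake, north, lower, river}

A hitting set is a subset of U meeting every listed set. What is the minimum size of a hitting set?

The 2 points {central, lake} hit every block.
The blocks Bravo, Comet are pairwise disjoint, so any hitting set needs a separate point for each — at least 2. Hence 2 is optimal.

2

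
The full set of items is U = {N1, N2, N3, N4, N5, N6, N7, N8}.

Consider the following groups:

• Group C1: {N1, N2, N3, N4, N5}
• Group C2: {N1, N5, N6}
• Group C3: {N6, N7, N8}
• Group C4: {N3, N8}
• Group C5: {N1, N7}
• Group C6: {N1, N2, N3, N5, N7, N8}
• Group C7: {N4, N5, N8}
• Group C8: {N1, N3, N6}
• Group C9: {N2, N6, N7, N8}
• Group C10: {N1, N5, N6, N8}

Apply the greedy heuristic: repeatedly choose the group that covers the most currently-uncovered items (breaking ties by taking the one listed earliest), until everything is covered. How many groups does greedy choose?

Greedy: pick C6 (covers 6 new) → pick C1 (covers 1 new) → pick C2 (covers 1 new). Total picks: 3.
(The true minimum cover uses only 2 groups, so greedy is not optimal here.)

3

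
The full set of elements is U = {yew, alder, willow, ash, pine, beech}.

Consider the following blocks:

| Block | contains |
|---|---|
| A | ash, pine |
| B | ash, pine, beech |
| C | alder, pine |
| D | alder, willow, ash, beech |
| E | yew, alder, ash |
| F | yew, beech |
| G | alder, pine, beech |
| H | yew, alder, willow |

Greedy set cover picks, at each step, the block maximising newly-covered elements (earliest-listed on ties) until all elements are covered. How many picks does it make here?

Greedy: pick D (covers 4 new) → pick A (covers 1 new) → pick E (covers 1 new). Total picks: 3.
(The true minimum cover uses only 2 blocks, so greedy is not optimal here.)

3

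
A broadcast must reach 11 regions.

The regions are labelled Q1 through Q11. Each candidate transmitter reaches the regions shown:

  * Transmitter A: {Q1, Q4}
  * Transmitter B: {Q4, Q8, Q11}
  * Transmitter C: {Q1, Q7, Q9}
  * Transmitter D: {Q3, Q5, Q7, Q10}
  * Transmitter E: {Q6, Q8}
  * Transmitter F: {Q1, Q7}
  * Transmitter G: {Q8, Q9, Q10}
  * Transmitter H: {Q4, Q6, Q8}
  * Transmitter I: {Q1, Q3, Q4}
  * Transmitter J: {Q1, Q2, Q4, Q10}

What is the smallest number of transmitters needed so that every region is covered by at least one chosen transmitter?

5

Take {B, C, D, H, J}. Their union is {Q1, Q2, Q3, Q4, Q5, Q6, Q7, Q8, Q9, Q10, Q11}, which is all 11 regions.
No 4 of the 10 transmitters cover everything (all 210 combinations miss at least one region), so 5 is optimal.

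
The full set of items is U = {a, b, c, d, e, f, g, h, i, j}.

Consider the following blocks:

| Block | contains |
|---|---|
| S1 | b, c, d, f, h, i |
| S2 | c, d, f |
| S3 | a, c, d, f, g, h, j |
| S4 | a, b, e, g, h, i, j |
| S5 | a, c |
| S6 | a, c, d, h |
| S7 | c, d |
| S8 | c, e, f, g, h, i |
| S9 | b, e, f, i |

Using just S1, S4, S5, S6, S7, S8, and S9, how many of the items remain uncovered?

0

Union of S1, S4, S5, S6, S7, S8, S9 = {a, b, c, d, e, f, g, h, i, j} — that's every item, so 0 are uncovered.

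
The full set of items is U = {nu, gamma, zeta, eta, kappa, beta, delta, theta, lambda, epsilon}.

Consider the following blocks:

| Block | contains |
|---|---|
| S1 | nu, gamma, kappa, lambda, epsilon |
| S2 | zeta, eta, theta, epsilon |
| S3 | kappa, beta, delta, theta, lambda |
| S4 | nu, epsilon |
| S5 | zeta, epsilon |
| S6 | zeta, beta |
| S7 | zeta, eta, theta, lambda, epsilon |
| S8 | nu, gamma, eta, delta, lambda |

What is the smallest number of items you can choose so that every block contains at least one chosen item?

3

Take H = {nu, zeta, kappa}. Each listed block contains at least one of these, so H is a hitting set of size 3.
No choice of 2 items meets every block, so 3 is the minimum.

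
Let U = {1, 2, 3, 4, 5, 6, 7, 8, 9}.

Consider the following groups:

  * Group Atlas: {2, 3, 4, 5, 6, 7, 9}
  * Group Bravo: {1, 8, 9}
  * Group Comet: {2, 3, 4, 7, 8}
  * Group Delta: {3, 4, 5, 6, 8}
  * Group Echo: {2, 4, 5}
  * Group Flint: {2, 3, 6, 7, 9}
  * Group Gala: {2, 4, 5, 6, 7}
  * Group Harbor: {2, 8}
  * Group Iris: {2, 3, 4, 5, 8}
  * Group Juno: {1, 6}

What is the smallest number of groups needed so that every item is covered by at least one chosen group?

2

Take {Atlas, Bravo}. Their union is {1, 2, 3, 4, 5, 6, 7, 8, 9}, which is all 9 items.
No single group has all 9 items (the largest, Atlas, has 7), so 2 is optimal.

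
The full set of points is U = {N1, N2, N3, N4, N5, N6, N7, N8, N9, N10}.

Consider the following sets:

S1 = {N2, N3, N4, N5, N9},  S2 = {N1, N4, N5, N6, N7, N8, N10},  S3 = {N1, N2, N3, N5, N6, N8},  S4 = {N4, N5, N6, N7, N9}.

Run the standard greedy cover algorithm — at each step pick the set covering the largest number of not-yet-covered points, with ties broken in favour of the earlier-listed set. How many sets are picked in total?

Greedy: pick S2 (covers 7 new) → pick S1 (covers 3 new). Total picks: 2.

2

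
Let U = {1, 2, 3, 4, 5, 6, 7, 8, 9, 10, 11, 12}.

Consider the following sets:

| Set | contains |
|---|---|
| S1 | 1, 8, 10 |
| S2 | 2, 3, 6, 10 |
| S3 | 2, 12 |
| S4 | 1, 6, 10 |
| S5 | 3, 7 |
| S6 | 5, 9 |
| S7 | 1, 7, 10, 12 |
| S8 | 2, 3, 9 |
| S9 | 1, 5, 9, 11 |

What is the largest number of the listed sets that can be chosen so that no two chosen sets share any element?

4

S3, S4, S5, S6 are pairwise disjoint (S3={2,12}; S4={1,6,10}; S5={3,7}; S6={5,9}).
Every remaining set overlaps one of these, and no 5 of the listed sets are pairwise disjoint, so 4 is the maximum.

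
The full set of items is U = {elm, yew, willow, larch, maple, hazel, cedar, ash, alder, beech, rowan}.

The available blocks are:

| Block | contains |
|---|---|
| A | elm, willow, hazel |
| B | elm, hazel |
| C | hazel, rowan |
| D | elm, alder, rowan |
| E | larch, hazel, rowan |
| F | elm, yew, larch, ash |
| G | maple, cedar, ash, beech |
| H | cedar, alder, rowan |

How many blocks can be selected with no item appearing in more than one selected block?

2

A, H are pairwise disjoint (A={elm,willow,hazel}; H={cedar,alder,rowan}).
Every remaining block overlaps one of these, and no 3 of the listed blocks are pairwise disjoint, so 2 is the maximum.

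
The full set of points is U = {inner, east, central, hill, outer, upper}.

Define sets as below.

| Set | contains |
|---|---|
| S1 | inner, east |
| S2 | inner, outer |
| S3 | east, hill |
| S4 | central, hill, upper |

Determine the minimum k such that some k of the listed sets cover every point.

3

S2, S3, and S4 cover everything between them: the union {inner, east, central, hill, outer, upper} is all of U.
Only S4 contains central, so S4 is forced; the remaining 3 points need at least 2 more sets (each remaining set adds at most 2) — so at least 3 sets are needed, and 3 is optimal.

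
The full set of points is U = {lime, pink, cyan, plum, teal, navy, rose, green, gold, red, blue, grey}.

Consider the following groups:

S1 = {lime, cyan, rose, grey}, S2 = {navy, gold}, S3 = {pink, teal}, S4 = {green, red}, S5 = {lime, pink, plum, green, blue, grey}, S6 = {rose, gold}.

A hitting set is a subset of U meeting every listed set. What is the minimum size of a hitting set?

The 4 points {lime, teal, green, gold} hit every group.
The groups S1, S2, S3, S4 are pairwise disjoint, so any hitting set needs a separate point for each — at least 4. Hence 4 is optimal.

4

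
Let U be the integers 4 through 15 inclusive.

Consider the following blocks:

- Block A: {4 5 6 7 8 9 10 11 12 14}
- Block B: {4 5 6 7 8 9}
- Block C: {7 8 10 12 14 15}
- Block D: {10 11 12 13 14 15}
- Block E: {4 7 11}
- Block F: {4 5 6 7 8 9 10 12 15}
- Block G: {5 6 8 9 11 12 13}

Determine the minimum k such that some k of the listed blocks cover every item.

Take {B, D}. Their union is {4, 5, 6, 7, 8, 9, 10, 11, 12, 13, 14, 15}, which is all 12 items.
No single block has all 12 items (the largest, A, has 10), so 2 is optimal.

2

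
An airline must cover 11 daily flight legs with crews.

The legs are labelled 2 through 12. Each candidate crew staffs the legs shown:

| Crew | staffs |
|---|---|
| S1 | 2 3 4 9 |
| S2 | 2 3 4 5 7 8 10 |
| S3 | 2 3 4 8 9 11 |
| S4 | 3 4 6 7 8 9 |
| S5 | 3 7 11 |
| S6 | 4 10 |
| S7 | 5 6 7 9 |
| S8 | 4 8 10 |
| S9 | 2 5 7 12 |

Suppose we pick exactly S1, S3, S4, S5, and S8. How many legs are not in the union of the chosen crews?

Union of S1, S3, S4, S5, S8 = {2, 3, 4, 6, 7, 8, 9, 10, 11}.
Not covered: 5, 12 — 2 legs.

2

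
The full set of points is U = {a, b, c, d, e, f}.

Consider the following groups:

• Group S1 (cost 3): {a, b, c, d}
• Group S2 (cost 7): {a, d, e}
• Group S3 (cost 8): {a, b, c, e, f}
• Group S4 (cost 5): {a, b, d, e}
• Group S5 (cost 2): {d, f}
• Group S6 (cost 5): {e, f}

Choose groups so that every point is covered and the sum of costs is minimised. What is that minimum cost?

8

S1, S6 together cover every point (S1 ∪ S6 = {a, b, c, d, e, f}); total cost 3 + 5 = 8.
The greedy pick S1, S5, S4 costs 10; no covering selection beats 8.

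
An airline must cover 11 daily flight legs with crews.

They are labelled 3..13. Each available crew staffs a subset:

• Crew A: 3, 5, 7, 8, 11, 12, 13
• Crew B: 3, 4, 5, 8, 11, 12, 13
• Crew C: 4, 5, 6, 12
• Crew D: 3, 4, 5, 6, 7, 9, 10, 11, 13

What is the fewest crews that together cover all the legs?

Take {A, D}. Their union is {3, 4, 5, 6, 7, 8, 9, 10, 11, 12, 13}, which is all 11 legs.
No single crew has all 11 legs (the largest, D, has 9), so 2 is optimal.

2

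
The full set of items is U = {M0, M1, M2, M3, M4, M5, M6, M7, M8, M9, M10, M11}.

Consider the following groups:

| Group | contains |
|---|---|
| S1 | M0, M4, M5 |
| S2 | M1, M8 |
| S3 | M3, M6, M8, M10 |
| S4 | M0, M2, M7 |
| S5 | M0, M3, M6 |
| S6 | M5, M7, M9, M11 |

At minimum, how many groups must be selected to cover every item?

5

S1 and S2 and S3 and S4 and S6 together: S1 ∪ S2 ∪ S3 ∪ S4 ∪ S6 = {M0, M1, M2, M3, M4, M5, M6, M7, M8, M9, M10, M11} — every item is covered.
No 4 of the 6 groups cover everything (all 15 combinations miss at least one item), so 5 is optimal.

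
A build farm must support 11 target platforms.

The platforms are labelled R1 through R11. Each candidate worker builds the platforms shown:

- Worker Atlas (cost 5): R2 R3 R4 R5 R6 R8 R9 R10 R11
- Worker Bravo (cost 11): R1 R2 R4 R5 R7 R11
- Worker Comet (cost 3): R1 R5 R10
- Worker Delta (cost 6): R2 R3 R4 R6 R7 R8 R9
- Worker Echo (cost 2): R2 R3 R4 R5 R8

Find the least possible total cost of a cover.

14

Atlas, Comet, Delta together cover every platform (Atlas ∪ Comet ∪ Delta = {R1, R2, R3, R4, R5, R6, R7, R8, R9, R10, R11}); total cost 5 + 3 + 6 = 14.
The greedy pick Echo, Atlas, Comet, Delta costs 16; no covering selection beats 14.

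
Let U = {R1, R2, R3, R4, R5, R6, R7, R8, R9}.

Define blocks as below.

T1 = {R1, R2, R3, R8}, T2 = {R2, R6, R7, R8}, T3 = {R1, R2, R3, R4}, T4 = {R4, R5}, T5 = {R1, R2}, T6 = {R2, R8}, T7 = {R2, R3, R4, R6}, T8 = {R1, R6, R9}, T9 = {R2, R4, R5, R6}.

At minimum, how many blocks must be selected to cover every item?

T2, T4, T7, and T8 cover everything between them: the union {R1, R2, R3, R4, R5, R6, R7, R8, R9} is all of U.
No 3 of the 9 blocks cover everything (all 84 combinations miss at least one item), so 4 is optimal.

4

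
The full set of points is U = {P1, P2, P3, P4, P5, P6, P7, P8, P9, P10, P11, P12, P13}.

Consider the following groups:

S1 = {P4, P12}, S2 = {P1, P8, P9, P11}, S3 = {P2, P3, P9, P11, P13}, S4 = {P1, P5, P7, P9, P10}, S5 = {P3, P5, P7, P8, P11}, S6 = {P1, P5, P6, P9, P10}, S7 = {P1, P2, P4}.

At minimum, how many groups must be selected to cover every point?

4

S1, S3, S5, and S6 cover everything between them: the union {P1, P2, P3, P4, P5, P6, P7, P8, P9, P10, P11, P12, P13} is all of U.
Only S1 contains P12, so S1 is forced; the remaining 11 points need at least 3 more groups (each remaining group adds at most 5) — so at least 4 groups are needed, and 4 is optimal.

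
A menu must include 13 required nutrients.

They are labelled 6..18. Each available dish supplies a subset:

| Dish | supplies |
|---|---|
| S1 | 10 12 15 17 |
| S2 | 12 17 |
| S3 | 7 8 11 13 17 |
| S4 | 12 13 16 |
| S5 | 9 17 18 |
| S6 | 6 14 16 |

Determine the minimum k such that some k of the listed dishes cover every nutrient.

S1 and S3 and S5 and S6 together: S1 ∪ S3 ∪ S5 ∪ S6 = {6, 7, 8, 9, 10, 11, 12, 13, 14, 15, 16, 17, 18} — every nutrient is covered.
Only S3 contains 7, so S3 is forced; the remaining 8 nutrients need at least 3 more dishes (each remaining dish adds at most 3) — so at least 4 dishes are needed, and 4 is optimal.

4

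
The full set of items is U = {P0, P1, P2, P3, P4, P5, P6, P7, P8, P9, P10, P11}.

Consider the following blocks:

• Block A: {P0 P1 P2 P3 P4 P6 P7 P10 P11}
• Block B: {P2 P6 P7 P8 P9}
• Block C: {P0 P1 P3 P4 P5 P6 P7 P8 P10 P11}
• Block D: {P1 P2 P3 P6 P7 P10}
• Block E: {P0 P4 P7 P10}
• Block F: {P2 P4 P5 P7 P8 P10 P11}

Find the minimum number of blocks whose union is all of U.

B and C together: B ∪ C = {P0, P1, P2, P3, P4, P5, P6, P7, P8, P9, P10, P11} — every item is covered.
No single block has all 12 items (the largest, C, has 10), so 2 is optimal.

2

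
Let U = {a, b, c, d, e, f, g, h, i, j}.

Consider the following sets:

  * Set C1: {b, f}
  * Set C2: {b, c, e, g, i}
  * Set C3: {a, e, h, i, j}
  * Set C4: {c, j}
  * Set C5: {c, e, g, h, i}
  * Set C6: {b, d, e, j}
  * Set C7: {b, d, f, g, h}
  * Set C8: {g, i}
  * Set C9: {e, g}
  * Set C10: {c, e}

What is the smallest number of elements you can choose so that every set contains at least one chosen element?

4

Take T = {b, e, i, j}. Each listed set contains at least one of these, so T is a hitting set of size 4.
No choice of 3 elements meets every set, so 4 is the minimum.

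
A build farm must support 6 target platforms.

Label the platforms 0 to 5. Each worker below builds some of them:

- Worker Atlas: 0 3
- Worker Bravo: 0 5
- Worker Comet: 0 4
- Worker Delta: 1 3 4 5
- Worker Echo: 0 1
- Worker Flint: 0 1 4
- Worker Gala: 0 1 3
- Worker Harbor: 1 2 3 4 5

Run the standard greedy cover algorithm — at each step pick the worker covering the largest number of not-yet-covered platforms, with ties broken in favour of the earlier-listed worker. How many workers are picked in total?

2

Greedy: pick Harbor (covers 5 new) → pick Atlas (covers 1 new). Total picks: 2.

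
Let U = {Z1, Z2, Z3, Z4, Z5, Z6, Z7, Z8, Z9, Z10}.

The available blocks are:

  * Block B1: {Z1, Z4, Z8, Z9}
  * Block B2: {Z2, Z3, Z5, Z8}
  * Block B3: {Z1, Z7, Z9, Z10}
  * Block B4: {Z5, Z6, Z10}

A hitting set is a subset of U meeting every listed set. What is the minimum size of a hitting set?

2

H = {Z5, Z9} meets every block (each contains at least one member of H), and |H| = 2.
The blocks B2, B3 are pairwise disjoint, so any hitting set needs a separate item for each — at least 2. Hence 2 is optimal.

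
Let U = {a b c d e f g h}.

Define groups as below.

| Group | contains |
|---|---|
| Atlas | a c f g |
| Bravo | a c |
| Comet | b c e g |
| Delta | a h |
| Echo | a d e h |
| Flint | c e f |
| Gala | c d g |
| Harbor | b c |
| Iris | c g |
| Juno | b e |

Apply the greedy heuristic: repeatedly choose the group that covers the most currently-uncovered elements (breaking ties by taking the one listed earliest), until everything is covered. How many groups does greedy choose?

3

Greedy: pick Atlas (covers 4 new) → pick Echo (covers 3 new) → pick Comet (covers 1 new). Total picks: 3.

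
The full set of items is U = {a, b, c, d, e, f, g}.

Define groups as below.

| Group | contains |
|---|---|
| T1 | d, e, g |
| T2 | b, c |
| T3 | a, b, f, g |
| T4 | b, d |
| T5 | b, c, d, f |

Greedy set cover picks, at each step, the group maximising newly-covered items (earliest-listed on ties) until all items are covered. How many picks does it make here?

Greedy: pick T3 (covers 4 new) → pick T1 (covers 2 new) → pick T2 (covers 1 new). Total picks: 3.

3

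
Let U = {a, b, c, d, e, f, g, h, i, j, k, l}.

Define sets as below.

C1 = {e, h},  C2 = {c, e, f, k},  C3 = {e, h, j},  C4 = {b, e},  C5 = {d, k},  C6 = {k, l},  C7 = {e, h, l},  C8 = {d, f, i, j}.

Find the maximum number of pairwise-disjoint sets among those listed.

3

C4, C6, C8 are pairwise disjoint (C4={b,e}; C6={k,l}; C8={d,f,i,j}).
Every remaining set overlaps one of these, and no 4 of the listed sets are pairwise disjoint, so 3 is the maximum.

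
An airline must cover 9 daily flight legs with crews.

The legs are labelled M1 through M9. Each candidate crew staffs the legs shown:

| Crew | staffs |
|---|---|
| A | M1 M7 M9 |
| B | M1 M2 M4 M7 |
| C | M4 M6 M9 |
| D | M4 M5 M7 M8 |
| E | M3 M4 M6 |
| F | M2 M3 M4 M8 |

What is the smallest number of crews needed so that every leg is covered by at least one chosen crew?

Take {A, B, D, E}. Their union is {M1, M2, M3, M4, M5, M6, M7, M8, M9}, which is all 9 legs.
Only D contains M5, so D is forced; the remaining 5 legs need at least 3 more crews (each remaining crew adds at most 2) — so at least 4 crews are needed, and 4 is optimal.

4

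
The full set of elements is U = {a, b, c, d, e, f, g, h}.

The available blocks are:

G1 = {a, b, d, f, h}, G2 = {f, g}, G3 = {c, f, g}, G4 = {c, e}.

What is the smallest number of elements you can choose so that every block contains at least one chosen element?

2

Take T = {e, f}. Each listed block contains at least one of these, so T is a hitting set of size 2.
The blocks G1, G4 are pairwise disjoint, so any hitting set needs a separate element for each — at least 2. Hence 2 is optimal.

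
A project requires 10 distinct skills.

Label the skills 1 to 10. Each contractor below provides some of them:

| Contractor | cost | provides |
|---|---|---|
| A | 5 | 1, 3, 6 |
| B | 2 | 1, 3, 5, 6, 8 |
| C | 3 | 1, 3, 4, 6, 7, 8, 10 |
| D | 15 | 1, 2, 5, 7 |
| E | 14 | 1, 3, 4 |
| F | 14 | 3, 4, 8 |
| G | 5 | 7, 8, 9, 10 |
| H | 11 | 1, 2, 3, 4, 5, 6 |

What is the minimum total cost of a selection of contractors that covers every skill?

G, H together cover every skill (G ∪ H = {1, 2, 3, 4, 5, 6, 7, 8, 9, 10}); total cost 5 + 11 = 16.
The greedy pick B, C, G, H costs 21; no covering selection beats 16.

16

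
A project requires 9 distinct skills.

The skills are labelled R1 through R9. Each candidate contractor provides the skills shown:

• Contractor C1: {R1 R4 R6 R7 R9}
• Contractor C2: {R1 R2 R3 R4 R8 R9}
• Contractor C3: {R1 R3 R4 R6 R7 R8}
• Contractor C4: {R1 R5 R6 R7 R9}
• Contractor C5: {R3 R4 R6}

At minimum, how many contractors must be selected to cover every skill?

C2 and C4 together: C2 ∪ C4 = {R1, R2, R3, R4, R5, R6, R7, R8, R9} — every skill is covered.
No single contractor has all 9 skills (the largest, C2, has 6), so 2 is optimal.

2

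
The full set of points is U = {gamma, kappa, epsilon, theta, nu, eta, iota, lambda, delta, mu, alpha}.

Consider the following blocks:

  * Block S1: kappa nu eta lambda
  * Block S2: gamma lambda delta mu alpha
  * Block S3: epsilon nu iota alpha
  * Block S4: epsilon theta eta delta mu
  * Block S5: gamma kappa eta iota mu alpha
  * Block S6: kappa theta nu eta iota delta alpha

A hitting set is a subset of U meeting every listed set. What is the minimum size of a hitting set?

2

The 2 points {nu, mu} hit every block.
No single point lies in every block, so at least 2 are needed and 2 is optimal.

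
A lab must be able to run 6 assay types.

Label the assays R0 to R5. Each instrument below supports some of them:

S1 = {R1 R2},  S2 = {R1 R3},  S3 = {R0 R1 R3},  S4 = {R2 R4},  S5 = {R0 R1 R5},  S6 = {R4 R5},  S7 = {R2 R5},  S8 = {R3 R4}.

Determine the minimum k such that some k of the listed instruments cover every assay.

3

S3 and S4 and S6 together: S3 ∪ S4 ∪ S6 = {R0, R1, R2, R3, R4, R5} — every assay is covered.
No 2 of the 8 instruments cover everything (all 28 combinations miss at least one assay), so 3 is optimal.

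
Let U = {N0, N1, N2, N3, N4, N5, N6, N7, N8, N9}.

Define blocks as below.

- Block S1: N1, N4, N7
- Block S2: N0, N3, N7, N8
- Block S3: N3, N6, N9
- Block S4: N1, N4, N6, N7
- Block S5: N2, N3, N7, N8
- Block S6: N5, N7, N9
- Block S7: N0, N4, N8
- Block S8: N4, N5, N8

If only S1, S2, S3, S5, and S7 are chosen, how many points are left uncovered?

Union of S1, S2, S3, S5, S7 = {N0, N1, N2, N3, N4, N6, N7, N8, N9}.
Not covered: N5 — 1 point.

1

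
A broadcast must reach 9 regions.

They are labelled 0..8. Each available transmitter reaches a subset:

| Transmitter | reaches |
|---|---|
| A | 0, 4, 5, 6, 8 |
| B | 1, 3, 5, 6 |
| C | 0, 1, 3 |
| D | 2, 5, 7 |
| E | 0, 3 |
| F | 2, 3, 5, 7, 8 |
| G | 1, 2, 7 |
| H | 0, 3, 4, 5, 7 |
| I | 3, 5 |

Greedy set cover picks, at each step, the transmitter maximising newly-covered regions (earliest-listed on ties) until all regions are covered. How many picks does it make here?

Greedy: pick A (covers 5 new) → pick F (covers 3 new) → pick B (covers 1 new). Total picks: 3.

3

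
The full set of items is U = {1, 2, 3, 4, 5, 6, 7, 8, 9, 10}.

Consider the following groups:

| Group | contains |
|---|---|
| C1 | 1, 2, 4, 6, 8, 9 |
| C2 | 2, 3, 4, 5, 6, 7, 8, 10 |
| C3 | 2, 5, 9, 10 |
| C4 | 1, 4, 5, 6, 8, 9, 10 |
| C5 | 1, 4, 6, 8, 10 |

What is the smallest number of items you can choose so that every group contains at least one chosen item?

2

H = {2, 6} meets every group (each contains at least one member of H), and |H| = 2.
No single item lies in every group, so at least 2 are needed and 2 is optimal.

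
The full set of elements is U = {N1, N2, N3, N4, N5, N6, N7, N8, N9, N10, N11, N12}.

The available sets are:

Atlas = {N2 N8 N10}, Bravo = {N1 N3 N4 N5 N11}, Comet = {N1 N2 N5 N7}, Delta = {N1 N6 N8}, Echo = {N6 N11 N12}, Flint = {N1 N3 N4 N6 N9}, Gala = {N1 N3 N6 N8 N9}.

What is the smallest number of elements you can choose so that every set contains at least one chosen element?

H = {N1, N2, N6} meets every set (each contains at least one member of H), and |H| = 3.
No choice of 2 elements meets every set, so 3 is the minimum.

3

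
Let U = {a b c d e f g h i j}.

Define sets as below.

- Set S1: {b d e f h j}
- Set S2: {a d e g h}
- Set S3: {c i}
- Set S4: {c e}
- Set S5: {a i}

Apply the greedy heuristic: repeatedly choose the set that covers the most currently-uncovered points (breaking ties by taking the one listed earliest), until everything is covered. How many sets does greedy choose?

Greedy: pick S1 (covers 6 new) → pick S2 (covers 2 new) → pick S3 (covers 2 new). Total picks: 3.

3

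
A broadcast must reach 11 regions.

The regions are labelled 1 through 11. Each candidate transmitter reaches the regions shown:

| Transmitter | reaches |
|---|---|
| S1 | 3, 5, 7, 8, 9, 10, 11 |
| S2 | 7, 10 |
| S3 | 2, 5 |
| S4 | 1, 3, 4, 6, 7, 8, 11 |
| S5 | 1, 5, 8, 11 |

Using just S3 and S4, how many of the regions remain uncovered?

Union of S3, S4 = {1, 2, 3, 4, 5, 6, 7, 8, 11}.
Not covered: 9, 10 — 2 regions.

2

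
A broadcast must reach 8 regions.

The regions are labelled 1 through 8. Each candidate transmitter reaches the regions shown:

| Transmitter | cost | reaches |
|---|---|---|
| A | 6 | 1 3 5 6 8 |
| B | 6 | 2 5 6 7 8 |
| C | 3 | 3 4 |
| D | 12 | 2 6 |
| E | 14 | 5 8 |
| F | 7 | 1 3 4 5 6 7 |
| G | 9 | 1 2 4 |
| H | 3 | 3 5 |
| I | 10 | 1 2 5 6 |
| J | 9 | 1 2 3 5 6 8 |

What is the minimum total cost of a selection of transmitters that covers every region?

13

B, F together cover every region (B ∪ F = {1, 2, 3, 4, 5, 6, 7, 8}); total cost 6 + 7 = 13.
No covering selection has total cost below 13.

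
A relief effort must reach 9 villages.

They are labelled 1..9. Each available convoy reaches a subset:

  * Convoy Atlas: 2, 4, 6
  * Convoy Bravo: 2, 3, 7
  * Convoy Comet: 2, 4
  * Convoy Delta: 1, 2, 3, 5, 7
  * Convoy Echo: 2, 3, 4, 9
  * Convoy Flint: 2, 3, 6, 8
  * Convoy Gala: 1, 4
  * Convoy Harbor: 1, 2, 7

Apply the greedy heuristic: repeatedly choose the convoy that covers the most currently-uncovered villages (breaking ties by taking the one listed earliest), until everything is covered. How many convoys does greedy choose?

Greedy: pick Delta (covers 5 new) → pick Atlas (covers 2 new) → pick Echo (covers 1 new) → pick Flint (covers 1 new). Total picks: 4.
(The true minimum cover uses only 3 convoys, so greedy is not optimal here.)

4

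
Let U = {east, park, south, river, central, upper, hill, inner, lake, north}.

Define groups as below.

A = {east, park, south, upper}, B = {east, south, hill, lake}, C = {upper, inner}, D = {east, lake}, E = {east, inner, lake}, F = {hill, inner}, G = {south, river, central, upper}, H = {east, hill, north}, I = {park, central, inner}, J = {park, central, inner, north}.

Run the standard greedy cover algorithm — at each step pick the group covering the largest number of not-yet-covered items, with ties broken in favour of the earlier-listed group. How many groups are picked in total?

4

Greedy: pick A (covers 4 new) → pick J (covers 3 new) → pick B (covers 2 new) → pick G (covers 1 new). Total picks: 4.
(The true minimum cover uses only 3 groups, so greedy is not optimal here.)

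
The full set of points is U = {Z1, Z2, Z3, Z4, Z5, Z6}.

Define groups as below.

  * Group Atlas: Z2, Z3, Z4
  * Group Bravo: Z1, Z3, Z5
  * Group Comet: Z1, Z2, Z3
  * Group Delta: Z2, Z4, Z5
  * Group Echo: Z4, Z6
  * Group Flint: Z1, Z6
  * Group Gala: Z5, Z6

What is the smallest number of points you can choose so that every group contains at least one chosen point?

3

The 3 points {Z1, Z4, Z6} hit every group.
No choice of 2 points meets every group, so 3 is the minimum.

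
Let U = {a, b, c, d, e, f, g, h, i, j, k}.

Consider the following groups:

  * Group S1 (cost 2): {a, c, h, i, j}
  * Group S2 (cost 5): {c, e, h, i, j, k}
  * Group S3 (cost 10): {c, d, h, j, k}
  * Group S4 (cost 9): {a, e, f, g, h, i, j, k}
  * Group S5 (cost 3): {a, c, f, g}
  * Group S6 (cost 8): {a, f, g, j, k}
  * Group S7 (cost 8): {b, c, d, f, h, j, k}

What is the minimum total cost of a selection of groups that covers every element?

S2, S5, S7 together cover every element (S2 ∪ S5 ∪ S7 = {a, b, c, d, e, f, g, h, i, j, k}); total cost 5 + 3 + 8 = 16.
The greedy pick S1, S5, S2, S7 costs 18; no covering selection beats 16.

16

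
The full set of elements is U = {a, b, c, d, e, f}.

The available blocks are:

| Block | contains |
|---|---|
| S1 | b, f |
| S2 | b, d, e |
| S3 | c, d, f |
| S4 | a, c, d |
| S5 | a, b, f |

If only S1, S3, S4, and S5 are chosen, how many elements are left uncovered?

1

Union of S1, S3, S4, S5 = {a, b, c, d, f}.
Not covered: e — 1 element.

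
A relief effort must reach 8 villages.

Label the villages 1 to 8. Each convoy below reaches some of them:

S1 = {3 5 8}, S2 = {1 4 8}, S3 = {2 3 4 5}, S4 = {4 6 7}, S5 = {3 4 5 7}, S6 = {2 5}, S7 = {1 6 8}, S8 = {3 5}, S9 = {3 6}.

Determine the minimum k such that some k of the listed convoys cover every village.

3

Take {S5, S6, S7}. Their union is {1, 2, 3, 4, 5, 6, 7, 8}, which is all 8 villages.
No 2 of the 9 convoys cover everything (all 36 combinations miss at least one village), so 3 is optimal.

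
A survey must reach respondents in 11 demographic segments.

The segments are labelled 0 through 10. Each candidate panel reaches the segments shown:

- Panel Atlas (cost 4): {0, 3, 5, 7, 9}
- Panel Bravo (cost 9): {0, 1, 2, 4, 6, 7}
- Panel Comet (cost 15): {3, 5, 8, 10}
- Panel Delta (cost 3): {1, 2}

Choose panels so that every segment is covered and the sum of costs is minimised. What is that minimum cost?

28

Atlas, Bravo, Comet together cover every segment (Atlas ∪ Bravo ∪ Comet = {0, 1, 2, 3, 4, 5, 6, 7, 8, 9, 10}); total cost 4 + 9 + 15 = 28.
The greedy pick Atlas, Delta, Bravo, Comet costs 31; no covering selection beats 28.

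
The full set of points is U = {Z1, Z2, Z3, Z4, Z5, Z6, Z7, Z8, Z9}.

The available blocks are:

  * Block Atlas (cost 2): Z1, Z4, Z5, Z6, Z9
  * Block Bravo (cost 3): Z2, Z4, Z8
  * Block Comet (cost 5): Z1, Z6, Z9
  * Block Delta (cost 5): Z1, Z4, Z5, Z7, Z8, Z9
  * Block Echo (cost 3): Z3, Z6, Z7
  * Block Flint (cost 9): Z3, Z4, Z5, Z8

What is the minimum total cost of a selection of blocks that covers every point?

Atlas, Bravo, Echo together cover every point (Atlas ∪ Bravo ∪ Echo = {Z1, Z2, Z3, Z4, Z5, Z6, Z7, Z8, Z9}); total cost 2 + 3 + 3 = 8.
No covering selection has total cost below 8.

8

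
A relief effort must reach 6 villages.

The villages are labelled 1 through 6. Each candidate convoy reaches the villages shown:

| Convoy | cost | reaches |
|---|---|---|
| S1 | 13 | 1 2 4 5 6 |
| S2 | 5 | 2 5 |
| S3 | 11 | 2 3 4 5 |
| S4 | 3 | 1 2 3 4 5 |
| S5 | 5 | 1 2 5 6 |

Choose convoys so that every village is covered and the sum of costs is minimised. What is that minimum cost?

S4, S5 together cover every village (S4 ∪ S5 = {1, 2, 3, 4, 5, 6}); total cost 3 + 5 = 8.
No covering selection has total cost below 8.

8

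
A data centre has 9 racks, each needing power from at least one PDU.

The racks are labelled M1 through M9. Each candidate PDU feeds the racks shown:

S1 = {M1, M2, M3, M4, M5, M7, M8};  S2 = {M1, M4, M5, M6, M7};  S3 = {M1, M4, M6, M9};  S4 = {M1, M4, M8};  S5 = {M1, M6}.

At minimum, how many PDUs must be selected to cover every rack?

2

Take {S1, S3}. Their union is {M1, M2, M3, M4, M5, M6, M7, M8, M9}, which is all 9 racks.
No single PDU has all 9 racks (the largest, S1, has 7), so 2 is optimal.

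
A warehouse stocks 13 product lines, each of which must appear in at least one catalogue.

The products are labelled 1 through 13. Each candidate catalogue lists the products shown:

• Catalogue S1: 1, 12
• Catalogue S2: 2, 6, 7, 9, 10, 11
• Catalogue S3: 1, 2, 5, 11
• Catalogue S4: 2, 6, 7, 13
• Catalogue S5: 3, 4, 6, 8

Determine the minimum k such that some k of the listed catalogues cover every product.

5

S1 and S2 and S3 and S4 and S5 together: S1 ∪ S2 ∪ S3 ∪ S4 ∪ S5 = {1, 2, 3, 4, 5, 6, 7, 8, 9, 10, 11, 12, 13} — every product is covered.
No 4 of the 5 catalogues cover everything (all 5 combinations miss at least one product), so 5 is optimal.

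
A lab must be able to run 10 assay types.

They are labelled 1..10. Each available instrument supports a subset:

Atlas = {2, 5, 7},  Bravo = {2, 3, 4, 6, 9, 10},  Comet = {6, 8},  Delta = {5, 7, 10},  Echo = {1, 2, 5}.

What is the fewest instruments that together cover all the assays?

Atlas and Bravo and Comet and Echo together: Atlas ∪ Bravo ∪ Comet ∪ Echo = {1, 2, 3, 4, 5, 6, 7, 8, 9, 10} — every assay is covered.
No 3 of the 5 instruments cover everything (all 10 combinations miss at least one assay), so 4 is optimal.

4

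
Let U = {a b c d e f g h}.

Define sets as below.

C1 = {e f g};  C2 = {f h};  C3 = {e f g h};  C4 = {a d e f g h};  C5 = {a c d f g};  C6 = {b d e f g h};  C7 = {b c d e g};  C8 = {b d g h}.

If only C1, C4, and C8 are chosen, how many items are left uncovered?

Union of C1, C4, C8 = {a, b, d, e, f, g, h}.
Not covered: c — 1 item.

1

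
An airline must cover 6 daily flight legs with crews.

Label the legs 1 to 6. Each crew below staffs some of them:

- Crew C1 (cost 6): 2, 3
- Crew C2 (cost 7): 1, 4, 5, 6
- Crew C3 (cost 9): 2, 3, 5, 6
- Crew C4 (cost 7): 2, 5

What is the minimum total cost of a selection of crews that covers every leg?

C1, C2 together cover every leg (C1 ∪ C2 = {1, 2, 3, 4, 5, 6}); total cost 6 + 7 = 13.
No covering selection has total cost below 13.

13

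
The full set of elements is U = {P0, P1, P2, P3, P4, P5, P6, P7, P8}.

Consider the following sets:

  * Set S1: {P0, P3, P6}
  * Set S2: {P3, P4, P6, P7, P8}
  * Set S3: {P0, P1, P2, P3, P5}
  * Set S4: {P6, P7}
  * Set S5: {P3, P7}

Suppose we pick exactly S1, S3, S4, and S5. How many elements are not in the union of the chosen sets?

Union of S1, S3, S4, S5 = {P0, P1, P2, P3, P5, P6, P7}.
Not covered: P4, P8 — 2 elements.

2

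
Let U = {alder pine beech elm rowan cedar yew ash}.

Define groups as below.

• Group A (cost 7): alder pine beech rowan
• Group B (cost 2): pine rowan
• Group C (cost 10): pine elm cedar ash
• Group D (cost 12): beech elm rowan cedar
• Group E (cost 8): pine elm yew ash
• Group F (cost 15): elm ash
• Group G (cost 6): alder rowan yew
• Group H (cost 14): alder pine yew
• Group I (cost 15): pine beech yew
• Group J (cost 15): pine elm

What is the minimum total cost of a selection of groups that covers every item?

A, C, G together cover every item (A ∪ C ∪ G = {alder, pine, beech, elm, rowan, cedar, yew, ash}); total cost 7 + 10 + 6 = 23.
The greedy pick B, E, A, C costs 27; no covering selection beats 23.

23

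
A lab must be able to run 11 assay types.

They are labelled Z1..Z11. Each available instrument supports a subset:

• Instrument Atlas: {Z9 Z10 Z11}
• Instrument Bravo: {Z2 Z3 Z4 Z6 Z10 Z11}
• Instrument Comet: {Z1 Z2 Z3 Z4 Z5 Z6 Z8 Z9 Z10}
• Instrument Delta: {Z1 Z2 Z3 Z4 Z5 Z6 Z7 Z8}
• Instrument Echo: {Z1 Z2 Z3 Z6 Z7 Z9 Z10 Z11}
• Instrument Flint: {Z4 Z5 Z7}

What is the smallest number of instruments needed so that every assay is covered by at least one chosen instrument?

2

Take {Comet, Echo}. Their union is {Z1, Z2, Z3, Z4, Z5, Z6, Z7, Z8, Z9, Z10, Z11}, which is all 11 assays.
No single instrument has all 11 assays (the largest, Comet, has 9), so 2 is optimal.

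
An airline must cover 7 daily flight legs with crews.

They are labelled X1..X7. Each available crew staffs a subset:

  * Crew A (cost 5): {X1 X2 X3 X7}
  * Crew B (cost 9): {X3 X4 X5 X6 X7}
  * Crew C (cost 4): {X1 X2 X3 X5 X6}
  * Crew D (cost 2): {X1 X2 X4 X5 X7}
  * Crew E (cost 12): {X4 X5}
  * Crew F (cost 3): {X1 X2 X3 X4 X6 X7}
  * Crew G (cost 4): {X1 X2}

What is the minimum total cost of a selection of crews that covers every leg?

5

D, F together cover every leg (D ∪ F = {X1, X2, X3, X4, X5, X6, X7}); total cost 2 + 3 = 5.
No covering selection has total cost below 5.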